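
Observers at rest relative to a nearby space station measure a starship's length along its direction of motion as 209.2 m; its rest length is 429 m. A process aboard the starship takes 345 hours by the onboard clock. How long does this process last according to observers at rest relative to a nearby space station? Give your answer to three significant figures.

Length contraction gives γ = L₀/L = 429/209.2 = 2.05067.
Δt = γΔτ = 2.05067 × 345 = 707 hours.

707 hours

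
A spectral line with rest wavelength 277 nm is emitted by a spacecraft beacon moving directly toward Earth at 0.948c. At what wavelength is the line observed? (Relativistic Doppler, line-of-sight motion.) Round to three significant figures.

45.3 nm

Relativistic Doppler for wavelength: λ_obs = λ_src · √((1−β)/(1+β)).
With β = 0.948: factor = √(0.052/1.948) = 0.16338.
λ_obs = 277 × 0.16338 = 45.3 nm.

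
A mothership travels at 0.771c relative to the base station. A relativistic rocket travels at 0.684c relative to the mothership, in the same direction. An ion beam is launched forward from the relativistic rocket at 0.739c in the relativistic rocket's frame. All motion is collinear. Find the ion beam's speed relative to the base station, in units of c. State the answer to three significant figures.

0.993c

Apply u = (u'+v)/(1+u'v) twice. Ion beam in the mothership frame: (0.739+0.684)/(1+0.739·0.684) = 1.423/1.505476 = 0.94522c.
That velocity, transformed to the rest frame of the base station: (0.94522+0.771)/(1+0.94522·0.771) = 1.71622/1.72876462 = 0.99274c.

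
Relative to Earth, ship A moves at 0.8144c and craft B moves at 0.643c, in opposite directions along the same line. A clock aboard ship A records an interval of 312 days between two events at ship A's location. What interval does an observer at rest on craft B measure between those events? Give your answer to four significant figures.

1070 days

Transform ship A's velocity into craft B's frame: (0.8144 + 0.643)/(1 + 0.8144·0.643) = 1.4574/1.5236592, so the relative speed is 0.95651c.
At |u| = 0.95651c, γ = (1 − 0.914911)^(−1/2) = 3.4282.
The clock on ship A records proper time, so craft B measures Δt = γΔτ = 3.4282 × 312 = 1070 days.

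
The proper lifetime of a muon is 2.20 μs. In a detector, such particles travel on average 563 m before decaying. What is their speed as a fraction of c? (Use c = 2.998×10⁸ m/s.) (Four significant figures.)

0.6492c

Lab distance = (lab lifetime)·v = γτ·βc, so βγ = d/(cτ) = 563.0/(2.998×10⁸ × 2.200×10^-6) = 0.8536.
With βγ = 0.8536: γ² = 1 + (βγ)² = 1.728633, and β = (βγ)/γ = 0.8536/1.31477 = 0.6492.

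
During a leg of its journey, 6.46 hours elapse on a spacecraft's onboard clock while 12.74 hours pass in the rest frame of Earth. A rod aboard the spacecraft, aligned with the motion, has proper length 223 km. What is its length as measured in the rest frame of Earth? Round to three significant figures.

γ = Δt/Δτ = 12.74/6.46 = 1.97214.
L = L₀/γ = 223/1.97214 = 113 km.

113 km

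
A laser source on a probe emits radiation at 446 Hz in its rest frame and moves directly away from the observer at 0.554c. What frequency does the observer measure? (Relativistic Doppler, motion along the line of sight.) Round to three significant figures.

Relativistic Doppler (source moving away): f_obs = f_src · √((1−β)/(1+β)).
With β = 0.554: factor = √(0.446/1.554) = 0.53573.
f_obs = 446 × 0.53573 = 239 Hz.

239 Hz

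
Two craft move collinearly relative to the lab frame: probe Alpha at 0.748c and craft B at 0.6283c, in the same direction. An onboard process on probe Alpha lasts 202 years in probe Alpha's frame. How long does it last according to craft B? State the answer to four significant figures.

207.4 years

The velocity of probe Alpha relative to craft B is (0.748 − 0.6283)c / (1 − 0.748×0.6283) = 0.22584c; relative speed 0.22584c.
γ for this relative speed: γ = 1/√(1 − 0.0510037) = 1.0265.
Probe Alpha's interval is proper; time dilation gives Δt_B = γΔτ = 1.0265 × 202 years = 207.4 years.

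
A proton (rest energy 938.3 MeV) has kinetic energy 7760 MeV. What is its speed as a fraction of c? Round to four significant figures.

0.9942c

K = (γ−1)mc², so γ = 1 + 7760/938.3 = 9.2703.
Then v/c = √(1 − γ⁻²) = √(1 − 0.0116362) = √0.9883638 = 0.9942.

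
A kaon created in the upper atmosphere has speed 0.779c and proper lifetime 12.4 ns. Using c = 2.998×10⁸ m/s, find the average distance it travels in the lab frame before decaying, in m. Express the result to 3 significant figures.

4.62 m

With β = 0.779, γ = 1/√(1 − 0.779²) = 1/√0.393159 = 1.5948.
Lab-frame lifetime: Δt = γτ = 1.5948 × 12.4 ns = 19.776 ns.
Distance: d = vΔt = 0.779 × 2.998×10⁸ m/s × 1.9776×10^-8 s = 4.62 m.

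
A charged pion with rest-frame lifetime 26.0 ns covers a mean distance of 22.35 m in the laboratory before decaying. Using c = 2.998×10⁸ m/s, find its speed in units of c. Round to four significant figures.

0.9442c

Let x = d/(cτ) = 22.35 m / (2.998×10⁸ m/s × 2.600×10^-8 s) = 2.8673. Since d = βγcτ, x = βγ = β/√(1−β²).
Solving: β² = x²/(1+x²) = 8.22141/9.22141 = 0.891557, so β = 0.9442.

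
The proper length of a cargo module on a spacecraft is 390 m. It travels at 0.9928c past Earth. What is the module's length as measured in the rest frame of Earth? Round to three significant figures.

46.7 m

γ = 1/√(1 − β²) = 1/√(1 − 0.98565184) = 1/√0.01434816 = 1/0.119784 = 8.3484.
Length contraction: L = L₀/γ = 390/8.3484 = 46.7 m.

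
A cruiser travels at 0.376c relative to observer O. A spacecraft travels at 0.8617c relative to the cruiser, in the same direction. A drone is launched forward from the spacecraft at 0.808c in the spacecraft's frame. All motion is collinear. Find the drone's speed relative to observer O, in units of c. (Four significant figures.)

0.9929c

First combine the drone and spacecraft (S''→S'): u₁ = (0.808 + 0.8617)/(1 + 0.808×0.8617) = 1.6697/1.6962536 = 0.98435.
Then combine with the cruiser (S'→S): u = (0.98435 + 0.376)/(1 + 0.98435×0.376) = 1.36035/1.3701156 = 0.99287.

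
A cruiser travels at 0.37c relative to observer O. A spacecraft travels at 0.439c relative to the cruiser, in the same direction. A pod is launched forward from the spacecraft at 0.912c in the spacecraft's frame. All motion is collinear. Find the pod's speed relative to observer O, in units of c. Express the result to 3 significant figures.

Compose velocities in two stages. Stage 1 (into S'): u₁ = (0.912+0.439)/(1+0.912×0.439) = 0.96475.
Stage 2 (into S): u = (0.96475+0.37)/(1+0.96475×0.37) = 0.98363, so the speed is 0.984c.

0.984c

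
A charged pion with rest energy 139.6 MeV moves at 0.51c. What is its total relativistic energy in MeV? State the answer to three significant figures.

162 MeV

γ = 1/√(1 − β²) = 1/√(1 − 0.2601) = 1/√0.7399 = 1/0.860174 = 1.1626.
Total energy: E = γmc² = 1.1626 × 139.6 MeV = 162 MeV.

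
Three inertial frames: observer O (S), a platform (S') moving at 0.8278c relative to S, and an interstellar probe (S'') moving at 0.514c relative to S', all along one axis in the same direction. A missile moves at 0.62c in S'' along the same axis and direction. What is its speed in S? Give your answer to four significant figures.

0.9859c

Apply u = (u'+v)/(1+u'v) twice. Missile in the platform frame: (0.62+0.514)/(1+0.62·0.514) = 1.134/1.31868 = 0.85995c.
That velocity, transformed to the rest frame of observer O: (0.85995+0.8278)/(1+0.85995·0.8278) = 1.68775/1.71186661 = 0.98591c.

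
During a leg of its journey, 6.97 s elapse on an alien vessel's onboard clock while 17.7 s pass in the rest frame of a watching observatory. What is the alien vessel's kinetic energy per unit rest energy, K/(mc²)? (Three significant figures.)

γ = Δt/Δτ = 17.7/6.97 = 2.53945.
K/(mc²) = γ − 1 = 2.53945 − 1 = 1.54.

1.54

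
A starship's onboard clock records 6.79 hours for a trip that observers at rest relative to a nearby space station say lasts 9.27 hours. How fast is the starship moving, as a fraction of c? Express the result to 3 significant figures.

γ = Δt/Δτ = 9.27/6.79 = 1.3652.
β = √(1 − 1/γ²) = √(1 − 0.536547) = √0.463453 = 0.681.

0.681c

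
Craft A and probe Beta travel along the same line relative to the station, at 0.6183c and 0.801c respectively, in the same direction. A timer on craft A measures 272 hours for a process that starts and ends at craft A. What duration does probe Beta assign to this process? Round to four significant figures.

291.8 hours

Speed of craft A in probe Beta's frame: u = (v_A − v_B)/(1 − v_A v_B/c²) = (0.6183 − 0.801)/(1 − 0.6183×0.801) = −0.1827/0.5047417 = −0.36197; |u| = 0.36197c.
At |u| = 0.36197c, γ = (1 − 0.131022)^(−1/2) = 1.0727.
The clock on craft A records proper time, so probe Beta measures Δt = γΔτ = 1.0727 × 272 = 291.8 hours.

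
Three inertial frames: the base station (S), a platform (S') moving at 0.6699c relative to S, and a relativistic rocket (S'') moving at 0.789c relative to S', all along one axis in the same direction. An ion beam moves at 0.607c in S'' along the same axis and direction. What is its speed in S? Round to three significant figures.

Compose velocities in two stages. Stage 1 (into S'): u₁ = (0.607+0.789)/(1+0.607×0.789) = 0.94393.
Stage 2 (into S): u = (0.94393+0.6699)/(1+0.94393×0.6699) = 0.98866, so the speed is 0.989c.

0.989c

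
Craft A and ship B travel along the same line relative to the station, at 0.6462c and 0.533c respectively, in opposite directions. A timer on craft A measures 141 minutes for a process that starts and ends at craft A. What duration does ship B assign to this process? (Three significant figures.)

294 minutes

The velocity of craft A relative to ship B is (0.6462 + 0.533)c / (1 + 0.6462×0.533) = 0.8771c; relative speed 0.8771c.
γ for this relative speed: γ = 1/√(1 − 0.769304) = 2.082.
Craft A's interval is proper; time dilation gives Δt_B = γΔτ = 2.082 × 141 minutes = 294 minutes.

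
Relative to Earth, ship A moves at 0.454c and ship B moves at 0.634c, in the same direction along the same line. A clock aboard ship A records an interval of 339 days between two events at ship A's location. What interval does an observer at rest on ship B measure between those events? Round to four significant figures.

The velocity of ship A relative to ship B is (0.454 − 0.634)c / (1 − 0.454×0.634) = −0.25275c; relative speed 0.25275c.
γ for this relative speed: γ = 1/√(1 − 0.0638826) = 1.0336.
Ship A's interval is proper; time dilation gives Δt_B = γΔτ = 1.0336 × 339 days = 350.4 days.

350.4 days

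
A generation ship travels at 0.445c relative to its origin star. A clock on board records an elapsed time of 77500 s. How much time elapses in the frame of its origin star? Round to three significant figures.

86500 s

With β = 0.445, γ = 1/√(1 − 0.445²) = 1/√0.801975 = 1.1167.
The onboard clock measures proper time, so the interval in the rest frame of its origin star is dilated: Δt = γ·Δτ = 1.1167 × 77500 s = 86500 s.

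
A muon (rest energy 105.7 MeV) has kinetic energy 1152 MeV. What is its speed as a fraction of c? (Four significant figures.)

0.9965c

γ = 1 + K/(mc²) = 1 + 1152/105.7 = 11.899.
β = √(1 − 1/γ²) = √(1 − 0.00706284) = √0.99293716 = 0.9965.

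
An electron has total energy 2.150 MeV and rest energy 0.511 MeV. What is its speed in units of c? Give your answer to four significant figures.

Total energy E = γmc² gives γ = 2.150/0.511 = 4.2074.
Hence β = √(1 − 1/γ²) = √(1 − 0.0564901) = √0.9435099 = 0.9713.

0.9713c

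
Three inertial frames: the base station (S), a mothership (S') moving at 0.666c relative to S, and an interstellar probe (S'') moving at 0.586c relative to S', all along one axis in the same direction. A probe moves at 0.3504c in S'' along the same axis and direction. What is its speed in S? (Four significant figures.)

First combine the probe and interstellar probe (S''→S'): u₁ = (0.3504 + 0.586)/(1 + 0.3504×0.586) = 0.9364/1.2053344 = 0.77688.
Then combine with the mothership (S'→S): u = (0.77688 + 0.666)/(1 + 0.77688×0.666) = 1.44288/1.51740208 = 0.95089.

0.9509c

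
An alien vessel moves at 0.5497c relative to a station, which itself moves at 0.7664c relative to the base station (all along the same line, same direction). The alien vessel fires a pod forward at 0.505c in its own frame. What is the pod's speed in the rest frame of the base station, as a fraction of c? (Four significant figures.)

First combine the pod and alien vessel (S''→S'): u₁ = (0.505 + 0.5497)/(1 + 0.505×0.5497) = 1.0547/1.2775985 = 0.82553.
Then combine with the station (S'→S): u = (0.82553 + 0.7664)/(1 + 0.82553×0.7664) = 1.59193/1.632686192 = 0.97504.

0.9750c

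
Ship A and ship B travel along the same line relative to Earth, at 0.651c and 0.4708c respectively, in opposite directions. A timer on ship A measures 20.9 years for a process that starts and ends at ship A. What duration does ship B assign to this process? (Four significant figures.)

40.77 years

Speed of ship A in ship B's frame: u = (v_A + v_B)/(1 + v_A v_B/c²) = (0.651 + 0.4708)/(1 + 0.651×0.4708) = 1.1218/1.3064908 = 0.85864; |u| = 0.85864c.
At |u| = 0.85864c, γ = (1 − 0.737263)^(−1/2) = 1.9509.
Ship A's interval is proper; time dilation gives Δt_B = γΔτ = 1.9509 × 20.9 years = 40.77 years.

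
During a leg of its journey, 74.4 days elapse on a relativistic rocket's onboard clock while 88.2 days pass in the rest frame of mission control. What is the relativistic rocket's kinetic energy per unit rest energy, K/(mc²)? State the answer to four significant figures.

0.1855

γ = Δt/Δτ = 88.2/74.4 = 1.18548.
Since K = (γ−1)mc², K/(mc²) = 1.18548 − 1 = 0.1855.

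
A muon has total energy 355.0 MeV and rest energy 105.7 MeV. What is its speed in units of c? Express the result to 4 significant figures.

Total energy E = γmc² gives γ = 355.0/105.7 = 3.3586.
Hence β = √(1 − 1/γ²) = √(1 − 0.088651) = √0.911349 = 0.9546.

0.9546c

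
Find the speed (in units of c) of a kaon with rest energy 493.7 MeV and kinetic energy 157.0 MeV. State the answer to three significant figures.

K = (γ−1)mc², so γ = 1 + 157.0/493.7 = 1.318.
Then v/c = √(1 − γ⁻²) = √(1 − 0.575664) = √0.424336 = 0.651.

0.651c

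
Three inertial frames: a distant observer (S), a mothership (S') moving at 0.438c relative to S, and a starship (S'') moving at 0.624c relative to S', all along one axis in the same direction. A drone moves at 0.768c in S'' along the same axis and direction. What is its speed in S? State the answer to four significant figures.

First combine the drone and starship (S''→S'): u₁ = (0.768 + 0.624)/(1 + 0.768×0.624) = 1.392/1.479232 = 0.94103.
Then combine with the mothership (S'→S): u = (0.94103 + 0.438)/(1 + 0.94103×0.438) = 1.37903/1.41217114 = 0.97653.

0.9765c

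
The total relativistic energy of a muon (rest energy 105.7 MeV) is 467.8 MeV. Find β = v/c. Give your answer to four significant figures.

0.9741

γ = E/(mc²) = 467.8/105.7 = 4.4257.
β = √(1 − 1/γ²) = √(1 − 0.0510547) = √0.9489453 = 0.9741.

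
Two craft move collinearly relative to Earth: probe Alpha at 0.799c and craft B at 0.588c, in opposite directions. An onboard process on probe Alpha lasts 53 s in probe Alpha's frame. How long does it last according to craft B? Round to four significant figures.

160.2 s

Transform probe Alpha's velocity into craft B's frame: (0.799 + 0.588)/(1 + 0.799·0.588) = 1.387/1.469812, so the relative speed is 0.94366c.
At |u| = 0.94366c, γ = (1 − 0.890494)^(−1/2) = 3.0219.
The clock on probe Alpha records proper time, so craft B measures Δt = γΔτ = 3.0219 × 53 = 160.2 s.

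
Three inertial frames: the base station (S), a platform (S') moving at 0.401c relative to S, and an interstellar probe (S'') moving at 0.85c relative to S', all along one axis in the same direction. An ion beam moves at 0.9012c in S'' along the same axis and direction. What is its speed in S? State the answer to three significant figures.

First combine the ion beam and interstellar probe (S''→S'): u₁ = (0.9012 + 0.85)/(1 + 0.9012×0.85) = 1.7512/1.76602 = 0.99161.
Then combine with the platform (S'→S): u = (0.99161 + 0.401)/(1 + 0.99161×0.401) = 1.39261/1.39763561 = 0.9964.

0.996c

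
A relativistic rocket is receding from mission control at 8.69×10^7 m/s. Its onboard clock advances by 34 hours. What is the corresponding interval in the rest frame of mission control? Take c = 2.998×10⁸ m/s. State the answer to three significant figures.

β = v/c = (8.69×10^7 m/s)/(2.998×10⁸ m/s) = 0.28986.
Lorentz factor: γ = (1 − 0.0840188196)^(−1/2) = 1.0449.
Time dilation: Δt = γ·Δτ = 1.0449 × 34 = 35.5 hours.

35.5 hours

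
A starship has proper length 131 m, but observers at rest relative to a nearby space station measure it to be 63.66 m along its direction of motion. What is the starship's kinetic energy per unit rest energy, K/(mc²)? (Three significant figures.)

Length contraction gives γ = L₀/L = 131/63.66 = 2.05781.
Since K = (γ−1)mc², K/(mc²) = 2.05781 − 1 = 1.06.

1.06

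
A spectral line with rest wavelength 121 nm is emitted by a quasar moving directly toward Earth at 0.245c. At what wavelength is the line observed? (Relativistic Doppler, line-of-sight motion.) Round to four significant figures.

Relativistic Doppler for wavelength: λ_obs = λ_src · √((1−β)/(1+β)).
With β = 0.245: factor = √(0.755/1.245) = 0.77873.
λ_obs = 121 × 0.77873 = 94.23 nm.

94.23 nm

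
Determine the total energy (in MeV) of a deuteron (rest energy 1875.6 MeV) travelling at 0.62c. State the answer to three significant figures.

γ = 1/√(1 − β²) = 1/√(1 − 0.3844) = 1/√0.6156 = 1/0.784602 = 1.2745.
Total energy: E = γmc² = 1.2745 × 1875.6 MeV = 2390 MeV.

2390 MeV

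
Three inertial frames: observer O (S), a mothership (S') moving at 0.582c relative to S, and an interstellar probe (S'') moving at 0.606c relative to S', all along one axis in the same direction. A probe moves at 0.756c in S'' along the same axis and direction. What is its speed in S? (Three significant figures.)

0.982c

Apply u = (u'+v)/(1+u'v) twice. Probe in the mothership frame: (0.756+0.606)/(1+0.756·0.606) = 1.362/1.458136 = 0.93407c.
That velocity, transformed to the rest frame of observer O: (0.93407+0.582)/(1+0.93407·0.582) = 1.51607/1.54362874 = 0.98215c.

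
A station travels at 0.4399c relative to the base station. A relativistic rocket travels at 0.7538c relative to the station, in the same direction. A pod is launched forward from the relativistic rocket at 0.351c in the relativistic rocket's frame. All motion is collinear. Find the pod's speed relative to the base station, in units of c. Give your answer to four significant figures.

0.9489c

Apply u = (u'+v)/(1+u'v) twice. Pod in the station frame: (0.351+0.7538)/(1+0.351·0.7538) = 1.1048/1.2645838 = 0.87365c.
That velocity, transformed to the rest frame of the base station: (0.87365+0.4399)/(1+0.87365·0.4399) = 1.31355/1.384318635 = 0.94888c.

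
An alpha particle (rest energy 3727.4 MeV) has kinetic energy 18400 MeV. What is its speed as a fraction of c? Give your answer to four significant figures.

0.9857c

K = (γ−1)mc², so γ = 1 + 18400/3727.4 = 5.9364.
Then v/c = √(1 − γ⁻²) = √(1 − 0.0283762) = √0.9716238 = 0.9857.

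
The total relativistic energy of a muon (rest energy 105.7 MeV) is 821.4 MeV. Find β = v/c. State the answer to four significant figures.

0.9917

γ = E/(mc²) = 821.4/105.7 = 7.7711.
β = √(1 − 1/γ²) = √(1 − 0.016559) = √0.983441 = 0.9917.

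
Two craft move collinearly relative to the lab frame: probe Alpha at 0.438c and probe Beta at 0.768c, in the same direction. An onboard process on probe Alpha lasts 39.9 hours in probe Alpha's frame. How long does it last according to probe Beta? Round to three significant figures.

Transform probe Alpha's velocity into probe Beta's frame: (0.438 − 0.768)/(1 − 0.438·0.768) = −0.33/0.663616, so the relative speed is 0.49728c.
At |u| = 0.49728c, γ = (1 − 0.247287)^(−1/2) = 1.1526.
The clock on probe Alpha records proper time, so probe Beta measures Δt = γΔτ = 1.1526 × 39.9 = 46.0 hours.

46.0 hours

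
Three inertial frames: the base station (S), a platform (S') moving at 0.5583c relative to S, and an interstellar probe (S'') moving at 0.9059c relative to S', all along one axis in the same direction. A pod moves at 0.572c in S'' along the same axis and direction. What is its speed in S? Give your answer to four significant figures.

0.9924c

Compose velocities in two stages. Stage 1 (into S'): u₁ = (0.572+0.9059)/(1+0.572×0.9059) = 0.97347.
Stage 2 (into S): u = (0.97347+0.5583)/(1+0.97347×0.5583) = 0.99241, so the speed is 0.9924c.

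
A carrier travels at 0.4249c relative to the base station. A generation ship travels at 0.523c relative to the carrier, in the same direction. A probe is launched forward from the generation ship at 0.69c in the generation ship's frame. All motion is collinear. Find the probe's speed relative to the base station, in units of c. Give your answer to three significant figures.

0.955c

Compose velocities in two stages. Stage 1 (into S'): u₁ = (0.69+0.523)/(1+0.69×0.523) = 0.89134.
Stage 2 (into S): u = (0.89134+0.4249)/(1+0.89134×0.4249) = 0.95468, so the speed is 0.955c.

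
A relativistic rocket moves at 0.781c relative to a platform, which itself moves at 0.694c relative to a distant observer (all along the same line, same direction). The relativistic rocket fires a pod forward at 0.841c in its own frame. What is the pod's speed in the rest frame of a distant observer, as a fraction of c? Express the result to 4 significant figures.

First combine the pod and relativistic rocket (S''→S'): u₁ = (0.841 + 0.781)/(1 + 0.841×0.781) = 1.622/1.656821 = 0.97898.
Then combine with the platform (S'→S): u = (0.97898 + 0.694)/(1 + 0.97898×0.694) = 1.67298/1.67941212 = 0.99617.

0.9962c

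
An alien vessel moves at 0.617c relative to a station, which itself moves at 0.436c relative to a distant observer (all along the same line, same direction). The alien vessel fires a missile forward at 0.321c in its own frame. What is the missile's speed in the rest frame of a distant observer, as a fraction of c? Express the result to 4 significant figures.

Compose velocities in two stages. Stage 1 (into S'): u₁ = (0.321+0.617)/(1+0.321×0.617) = 0.78293.
Stage 2 (into S): u = (0.78293+0.436)/(1+0.78293×0.436) = 0.90873, so the speed is 0.9087c.

0.9087c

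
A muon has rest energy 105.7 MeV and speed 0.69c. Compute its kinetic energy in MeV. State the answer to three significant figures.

β² = 0.4761, so γ = 1/√0.5239 = 1.38158.
Kinetic energy: K = (γ − 1)mc² = (1.38158 − 1) × 105.7 MeV = 0.38158 × 105.7 = 40.3 MeV.

40.3 MeV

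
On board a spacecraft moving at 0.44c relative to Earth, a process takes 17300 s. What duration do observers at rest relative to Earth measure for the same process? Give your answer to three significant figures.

γ = 1/√(1 − β²) = 1/√(1 − 0.1936) = 1/√0.8064 = 1/0.897998 = 1.1136.
Time dilation: Δt = γ·Δτ = 1.1136 × 17300 = 19300 s.

19300 s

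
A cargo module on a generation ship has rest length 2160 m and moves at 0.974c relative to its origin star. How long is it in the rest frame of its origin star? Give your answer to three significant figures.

Lorentz factor: γ = (1 − 0.948676)^(−1/2) = 4.4141.
Length contraction: L = L₀/γ = 2160/4.4141 = 489 m.

489 m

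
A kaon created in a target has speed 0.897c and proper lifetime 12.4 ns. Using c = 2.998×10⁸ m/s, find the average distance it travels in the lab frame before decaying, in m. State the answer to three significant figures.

γ = 1/√(1 − β²) = 1/√(1 − 0.804609) = 1/√0.195391 = 1/0.442031 = 2.2623.
Lab-frame lifetime: Δt = γτ = 2.2623 × 12.4 ns = 28.053 ns.
Distance: d = vΔt = 0.897 × 2.998×10⁸ m/s × 2.8053×10^-8 s = 7.54 m.

7.54 m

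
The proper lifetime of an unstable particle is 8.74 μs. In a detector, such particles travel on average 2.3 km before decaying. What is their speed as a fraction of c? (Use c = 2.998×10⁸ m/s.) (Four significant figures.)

d = βγcτ ⇒ βγ = d/(cτ) = 2300 m / (2620.252 m) = 0.87778.
β = (βγ)/√(1+(βγ)²) = 0.87778/√1.770498 = 0.6597.

0.6597c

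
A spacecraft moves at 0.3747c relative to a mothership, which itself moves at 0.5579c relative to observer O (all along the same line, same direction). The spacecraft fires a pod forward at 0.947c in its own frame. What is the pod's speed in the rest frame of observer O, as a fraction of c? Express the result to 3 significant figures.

0.993c

First combine the pod and spacecraft (S''→S'): u₁ = (0.947 + 0.3747)/(1 + 0.947×0.3747) = 1.3217/1.3548409 = 0.97554.
Then combine with the mothership (S'→S): u = (0.97554 + 0.5579)/(1 + 0.97554×0.5579) = 1.53344/1.544253766 = 0.993.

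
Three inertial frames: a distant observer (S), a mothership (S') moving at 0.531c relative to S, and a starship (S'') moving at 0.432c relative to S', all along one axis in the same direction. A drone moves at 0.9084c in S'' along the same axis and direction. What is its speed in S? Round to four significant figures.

0.9884c

Compose velocities in two stages. Stage 1 (into S'): u₁ = (0.9084+0.432)/(1+0.9084×0.432) = 0.96263.
Stage 2 (into S): u = (0.96263+0.531)/(1+0.96263×0.531) = 0.9884, so the speed is 0.9884c.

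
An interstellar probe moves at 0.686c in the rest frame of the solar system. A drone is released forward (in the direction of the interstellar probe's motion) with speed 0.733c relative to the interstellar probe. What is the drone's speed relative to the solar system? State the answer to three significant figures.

Relativistic velocity addition: u = (u' + v)/(1 + u'v/c²), with u' = 0.733c and v = 0.686c.
Numerator: 0.733 + 0.686 = 1.419. Denominator: 1 + (0.733)(0.686) = 1.502838.
u = 1.419/1.502838 = 0.94421, so the speed is 0.944c.

0.944c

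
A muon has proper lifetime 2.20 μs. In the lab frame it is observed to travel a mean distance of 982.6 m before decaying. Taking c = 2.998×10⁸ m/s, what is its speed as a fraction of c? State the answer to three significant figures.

0.830c

Lab distance = (lab lifetime)·v = γτ·βc, so βγ = d/(cτ) = 982.6/(2.998×10⁸ × 2.200×10^-6) = 1.4898.
With βγ = 1.4898: γ² = 1 + (βγ)² = 3.2195, and β = (βγ)/γ = 1.4898/1.7943 = 0.830.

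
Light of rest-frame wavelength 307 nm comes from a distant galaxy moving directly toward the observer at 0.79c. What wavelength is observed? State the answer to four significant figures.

Relativistic Doppler for wavelength: λ_obs = λ_src · √((1−β)/(1+β)).
With β = 0.79: factor = √(0.21/1.79) = 0.34252.
λ_obs = 307 × 0.34252 = 105.2 nm.

105.2 nm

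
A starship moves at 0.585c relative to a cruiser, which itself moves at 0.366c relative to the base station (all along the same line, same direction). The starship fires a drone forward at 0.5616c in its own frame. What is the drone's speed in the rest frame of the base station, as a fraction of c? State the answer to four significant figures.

Compose velocities in two stages. Stage 1 (into S'): u₁ = (0.5616+0.585)/(1+0.5616×0.585) = 0.86306.
Stage 2 (into S): u = (0.86306+0.366)/(1+0.86306×0.366) = 0.93402, so the speed is 0.9340c.

0.9340c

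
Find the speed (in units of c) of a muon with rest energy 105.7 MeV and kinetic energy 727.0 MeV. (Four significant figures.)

K = (γ−1)mc², so γ = 1 + 727.0/105.7 = 7.878.
Then v/c = √(1 − γ⁻²) = √(1 − 0.0161127) = √0.9838873 = 0.9919.

0.9919c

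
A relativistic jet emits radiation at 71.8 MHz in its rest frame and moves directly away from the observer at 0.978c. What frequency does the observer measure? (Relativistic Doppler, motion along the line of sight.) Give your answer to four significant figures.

7.572 MHz

Relativistic Doppler (source moving away): f_obs = f_src · √((1−β)/(1+β)).
With β = 0.978: factor = √(0.022/1.978) = 0.10546.
f_obs = 71.8 × 0.10546 = 7.572 MHz.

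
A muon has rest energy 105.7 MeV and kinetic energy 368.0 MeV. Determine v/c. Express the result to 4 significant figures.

K = (γ−1)mc², so γ = 1 + 368.0/105.7 = 4.4816.
Then v/c = √(1 − γ⁻²) = √(1 − 0.049789) = √0.950211 = 0.9748.

0.9748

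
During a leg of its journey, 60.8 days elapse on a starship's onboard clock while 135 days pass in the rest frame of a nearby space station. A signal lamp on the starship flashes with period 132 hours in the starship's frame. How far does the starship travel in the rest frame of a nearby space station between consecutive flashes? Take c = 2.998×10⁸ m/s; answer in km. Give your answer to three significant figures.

γ = Δt/Δτ = 135/60.8 = 2.22039.
β = √(1 − 1/γ²) = 0.89284. Lab-frame period = γτ = 2.22039×132 hours = 293.09 hours. Distance = βc × γτ = 0.89284 × 2.998×10⁸ m/s × 1055124 s = 2.8243×10^14 m = 2.82×10^11 km.

2.82×10^11 km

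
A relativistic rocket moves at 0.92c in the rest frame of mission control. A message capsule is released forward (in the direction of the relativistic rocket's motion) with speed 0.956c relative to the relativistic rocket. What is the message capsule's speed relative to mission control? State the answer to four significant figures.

In units of c, u = (u' + v)/(1 + u'v) with u' = 0.956 and v = 0.92.
Numerator: 0.956 + 0.92 = 1.876. Denominator: 1 + (0.956)(0.92) = 1.87952.
u = 1.876/1.87952 = 0.99813, so the speed is 0.9981c.

0.9981c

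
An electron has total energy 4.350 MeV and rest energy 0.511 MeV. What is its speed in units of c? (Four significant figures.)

γ = E/(mc²) = 4.350/0.511 = 8.5127.
β = √(1 − 1/γ²) = √(1 − 0.0137996) = √0.9862004 = 0.9931.

0.9931c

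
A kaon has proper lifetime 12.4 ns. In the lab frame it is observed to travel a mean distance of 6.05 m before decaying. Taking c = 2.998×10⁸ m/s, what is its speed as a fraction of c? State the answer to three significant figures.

d = βγcτ ⇒ βγ = d/(cτ) = 6.050 m / (3.71752 m) = 1.6274.
β = (βγ)/√(1+(βγ)²) = 1.6274/√3.64843 = 0.852.

0.852c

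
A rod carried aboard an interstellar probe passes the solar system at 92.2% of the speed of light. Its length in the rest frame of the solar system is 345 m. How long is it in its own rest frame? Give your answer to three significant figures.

891 m

With β = 0.922, γ = 1/√(1 − 0.922²) = 1/√0.149916 = 2.5827.
Proper length: L₀ = γ·L = 2.5827 × 345 = 891 m.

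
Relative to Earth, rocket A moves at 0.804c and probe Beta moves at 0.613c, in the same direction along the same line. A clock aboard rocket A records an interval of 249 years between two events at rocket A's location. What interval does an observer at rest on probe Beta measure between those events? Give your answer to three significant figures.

269 years

The velocity of rocket A relative to probe Beta is (0.804 − 0.613)c / (1 − 0.804×0.613) = 0.37662c; relative speed 0.37662c.
At |u| = 0.37662c, γ = (1 − 0.141843)^(−1/2) = 1.0795.
Rocket A's interval is proper; time dilation gives Δt_B = γΔτ = 1.0795 × 249 years = 269 years.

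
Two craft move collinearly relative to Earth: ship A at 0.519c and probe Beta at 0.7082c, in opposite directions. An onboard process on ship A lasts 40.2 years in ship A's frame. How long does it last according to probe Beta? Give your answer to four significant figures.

91.10 years

Speed of ship A in probe Beta's frame: u = (v_A + v_B)/(1 + v_A v_B/c²) = (0.519 + 0.7082)/(1 + 0.519×0.7082) = 1.2272/1.3675558 = 0.89737; |u| = 0.89737c.
γ for this relative speed: γ = 1/√(1 − 0.805273) = 2.2661.
Ship A's interval is proper; time dilation gives Δt_B = γΔτ = 2.2661 × 40.2 years = 91.10 years.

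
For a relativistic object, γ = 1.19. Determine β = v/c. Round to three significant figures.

0.542

β = √(1 − 1/γ²) = √(1 − 1/1.4161) = √0.293835 = 0.542.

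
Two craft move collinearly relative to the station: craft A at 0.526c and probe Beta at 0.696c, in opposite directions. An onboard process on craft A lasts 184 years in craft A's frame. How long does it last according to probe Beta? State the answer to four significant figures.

The velocity of craft A relative to probe Beta is (0.526 + 0.696)c / (1 + 0.526×0.696) = 0.89452c; relative speed 0.89452c.
γ for this relative speed: γ = 1/√(1 − 0.800166) = 2.237.
Craft A's interval is proper; time dilation gives Δt_B = γΔτ = 2.237 × 184 years = 411.6 years.

411.6 years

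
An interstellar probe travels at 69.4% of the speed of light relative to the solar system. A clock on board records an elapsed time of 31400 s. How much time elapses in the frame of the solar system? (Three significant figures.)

43600 s

β² = 0.481636, so γ = 1/√0.518364 = 1.3889.
Time dilation: Δt = γ·Δτ = 1.3889 × 31400 = 43600 s.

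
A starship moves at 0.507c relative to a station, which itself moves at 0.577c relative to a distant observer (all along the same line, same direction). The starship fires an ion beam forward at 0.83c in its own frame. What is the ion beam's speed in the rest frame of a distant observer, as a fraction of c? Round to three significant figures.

0.984c

Apply u = (u'+v)/(1+u'v) twice. Ion beam in the station frame: (0.83+0.507)/(1+0.83·0.507) = 1.337/1.42081 = 0.94101c.
That velocity, transformed to the rest frame of a distant observer: (0.94101+0.577)/(1+0.94101·0.577) = 1.51801/1.54296277 = 0.98383c.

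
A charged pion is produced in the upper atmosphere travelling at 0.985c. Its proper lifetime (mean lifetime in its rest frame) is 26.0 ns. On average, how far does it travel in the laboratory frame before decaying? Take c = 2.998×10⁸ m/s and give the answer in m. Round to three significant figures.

44.5 m

β² = 0.970225, so γ = 1/√0.029775 = 5.7953.
Lab-frame lifetime: Δt = γτ = 5.7953 × 26.0 ns = 150.68 ns.
Distance: d = vΔt = 0.985 × 2.998×10⁸ m/s × 1.5068×10^-7 s = 44.5 m.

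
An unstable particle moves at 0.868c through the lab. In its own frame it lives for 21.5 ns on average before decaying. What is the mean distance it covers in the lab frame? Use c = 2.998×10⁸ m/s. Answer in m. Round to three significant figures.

11.3 m

Lorentz factor: γ = (1 − 0.753424)^(−1/2) = 2.0138.
Lab-frame lifetime: Δt = γτ = 2.0138 × 21.5 ns = 43.297 ns.
Distance: d = vΔt = 0.868 × 2.998×10⁸ m/s × 4.3297×10^-8 s = 11.3 m.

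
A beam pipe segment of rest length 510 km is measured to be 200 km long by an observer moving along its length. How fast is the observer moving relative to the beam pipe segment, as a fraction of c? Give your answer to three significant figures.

Length contraction gives γ = L₀/L = 510/200 = 2.55.
β = √(1 − 1/γ²) = √0.846213 = 0.920.

0.920c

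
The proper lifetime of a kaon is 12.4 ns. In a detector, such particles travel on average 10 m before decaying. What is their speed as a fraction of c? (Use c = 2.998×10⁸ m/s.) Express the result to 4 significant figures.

Lab distance = (lab lifetime)·v = γτ·βc, so βγ = d/(cτ) = 10.00/(2.998×10⁸ × 1.240×10^-8) = 2.69.
With βγ = 2.69: γ² = 1 + (βγ)² = 8.2361, and β = (βγ)/γ = 2.69/2.86986 = 0.9373.

0.9373c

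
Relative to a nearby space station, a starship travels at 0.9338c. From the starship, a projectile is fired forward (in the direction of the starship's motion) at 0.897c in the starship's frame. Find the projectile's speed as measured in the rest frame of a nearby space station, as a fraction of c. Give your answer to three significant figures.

Relativistic velocity addition: u = (u' + v)/(1 + u'v/c²), with u' = 0.897c and v = 0.9338c.
Numerator: 0.897 + 0.9338 = 1.8308. Denominator: 1 + (0.897)(0.9338) = 1.8376186.
u = 1.8308/1.8376186 = 0.99629, so the speed is 0.996c.

0.996c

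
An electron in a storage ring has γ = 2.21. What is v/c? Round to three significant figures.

β = √(1 − 1/γ²) = √(1 − 1/4.8841) = √0.795254 = 0.892.

0.892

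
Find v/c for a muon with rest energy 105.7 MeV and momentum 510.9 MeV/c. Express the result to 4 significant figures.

pc/(mc²) = 510.9/105.7 = 4.8335 = βγ = β/√(1−β²).
So β² = x²/(1 + x²) with x = 4.8335: x² = 23.3627, β² = 23.3627/24.3627 = 0.958954, β = 0.9793.

0.9793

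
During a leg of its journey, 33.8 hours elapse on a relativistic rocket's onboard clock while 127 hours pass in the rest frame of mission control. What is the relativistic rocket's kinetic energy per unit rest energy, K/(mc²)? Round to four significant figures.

2.757

The time-dilation ratio gives γ = 127/33.8 = 3.7574.
Since K = (γ−1)mc², K/(mc²) = 3.7574 − 1 = 2.757.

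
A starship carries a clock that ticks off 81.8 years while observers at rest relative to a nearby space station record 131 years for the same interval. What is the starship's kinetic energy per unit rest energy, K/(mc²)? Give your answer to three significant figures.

0.601

γ = Δt/Δτ = 131/81.8 = 1.60147.
K/(mc²) = γ − 1 = 1.60147 − 1 = 0.601.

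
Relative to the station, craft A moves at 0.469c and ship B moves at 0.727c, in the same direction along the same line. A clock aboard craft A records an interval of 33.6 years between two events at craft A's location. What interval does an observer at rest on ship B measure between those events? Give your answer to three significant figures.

Speed of craft A in ship B's frame: u = (v_A − v_B)/(1 − v_A v_B/c²) = (0.469 − 0.727)/(1 − 0.469×0.727) = −0.258/0.659037 = −0.39148; |u| = 0.39148c.
At |u| = 0.39148c, γ = (1 − 0.153257)^(−1/2) = 1.0867.
Craft A's interval is proper; time dilation gives Δt_B = γΔτ = 1.0867 × 33.6 years = 36.5 years.

36.5 years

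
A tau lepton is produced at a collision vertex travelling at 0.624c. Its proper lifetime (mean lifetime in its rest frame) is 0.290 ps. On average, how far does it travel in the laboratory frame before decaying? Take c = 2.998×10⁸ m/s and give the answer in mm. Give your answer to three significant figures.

0.0694 mm

γ = 1/√(1 − β²) = 1/√(1 − 0.389376) = 1/√0.610624 = 1/0.781424 = 1.2797.
Lab-frame lifetime: Δt = γτ = 1.2797 × 0.290 ps = 0.37111 ps.
Distance: d = vΔt = 0.624 × 2.998×10⁸ m/s × 3.7111×10^-13 s = 6.94×10^-5 m = 0.0694 mm.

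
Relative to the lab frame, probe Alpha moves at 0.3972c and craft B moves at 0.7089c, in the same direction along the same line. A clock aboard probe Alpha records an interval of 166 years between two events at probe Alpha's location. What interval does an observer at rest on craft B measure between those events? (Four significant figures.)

184.2 years

The velocity of probe Alpha relative to craft B is (0.3972 − 0.7089)c / (1 − 0.3972×0.7089) = −0.43387c; relative speed 0.43387c.
γ for this relative speed: γ = 1/√(1 − 0.188243) = 1.1099.
Probe Alpha's interval is proper; time dilation gives Δt_B = γΔτ = 1.1099 × 166 years = 184.2 years.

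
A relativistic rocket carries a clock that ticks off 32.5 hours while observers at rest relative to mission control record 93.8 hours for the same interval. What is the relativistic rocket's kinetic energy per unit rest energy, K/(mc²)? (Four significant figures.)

From Δt = γΔτ: γ = 93.8/32.5 = 2.88615.
Since K = (γ−1)mc², K/(mc²) = 2.88615 − 1 = 1.886.

1.886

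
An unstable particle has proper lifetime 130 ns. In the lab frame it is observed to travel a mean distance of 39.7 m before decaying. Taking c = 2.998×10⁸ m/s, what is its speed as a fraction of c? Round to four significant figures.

d = βγcτ ⇒ βγ = d/(cτ) = 39.70 m / (38.974 m) = 1.0186.
β = (βγ)/√(1+(βγ)²) = 1.0186/√2.03755 = 0.7136.

0.7136c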